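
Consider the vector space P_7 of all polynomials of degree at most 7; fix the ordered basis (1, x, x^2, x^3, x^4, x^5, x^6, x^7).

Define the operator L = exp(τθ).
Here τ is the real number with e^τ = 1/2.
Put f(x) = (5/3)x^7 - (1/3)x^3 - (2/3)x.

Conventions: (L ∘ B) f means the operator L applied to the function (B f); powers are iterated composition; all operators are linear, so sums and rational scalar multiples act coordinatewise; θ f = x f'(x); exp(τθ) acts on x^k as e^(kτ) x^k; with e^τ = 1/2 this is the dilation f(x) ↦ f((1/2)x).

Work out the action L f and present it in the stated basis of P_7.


exp(τθ) x^k = e^(kτ) x^k; with e^τ = 1/2 this sends x^k to (1/2)^k x^k
x ↦ 1/2 x
x^3 ↦ 1/8 x^3
x^7 ↦ 1/128 x^7
applying this coordinatewise to f: exp(τθ) f = (5/384)x^7 - (1/24)x^3 - (1/3)x

the result is g(x) = (5/384)x^7 - (1/24)x^3 - (1/3)x


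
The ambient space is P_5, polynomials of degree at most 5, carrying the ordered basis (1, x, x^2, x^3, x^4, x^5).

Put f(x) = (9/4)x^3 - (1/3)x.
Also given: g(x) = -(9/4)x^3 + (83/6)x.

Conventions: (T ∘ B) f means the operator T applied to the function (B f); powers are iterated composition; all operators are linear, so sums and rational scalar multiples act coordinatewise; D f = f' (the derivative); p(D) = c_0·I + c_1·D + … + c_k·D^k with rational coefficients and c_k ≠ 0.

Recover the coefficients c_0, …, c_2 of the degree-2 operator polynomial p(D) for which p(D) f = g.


c_0 = -1, c_1 = 0, c_2 = 1

D^0 f = (9/4)x^3 - (1/3)x
D^1 f = (27/4)x^2 - 1/3
D^2 f = (27/2)x
matching coefficients of g against c_0 f + c_1 Df + … from the top degree down determines the c_i
solution: c_0 = -1, c_1 = 0, c_2 = 1


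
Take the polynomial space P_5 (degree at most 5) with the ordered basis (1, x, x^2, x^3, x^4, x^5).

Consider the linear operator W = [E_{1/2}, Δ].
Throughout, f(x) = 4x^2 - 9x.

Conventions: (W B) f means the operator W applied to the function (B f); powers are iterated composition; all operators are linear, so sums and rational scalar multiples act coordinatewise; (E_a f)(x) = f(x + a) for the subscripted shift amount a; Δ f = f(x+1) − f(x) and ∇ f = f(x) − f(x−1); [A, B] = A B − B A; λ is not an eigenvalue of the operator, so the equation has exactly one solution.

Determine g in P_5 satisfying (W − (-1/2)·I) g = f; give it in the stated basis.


the result is g(x) = 8x^2 - 18x

write g with unknown coordinates in the stated basis and equate coefficients in (W − (-1/2)·I) g = f
solving from the highest basis element down gives g = 8x^2 - 18x
check: W g = 0
so W g − (-1/2)·g = 4x^2 - 9x = f ✓


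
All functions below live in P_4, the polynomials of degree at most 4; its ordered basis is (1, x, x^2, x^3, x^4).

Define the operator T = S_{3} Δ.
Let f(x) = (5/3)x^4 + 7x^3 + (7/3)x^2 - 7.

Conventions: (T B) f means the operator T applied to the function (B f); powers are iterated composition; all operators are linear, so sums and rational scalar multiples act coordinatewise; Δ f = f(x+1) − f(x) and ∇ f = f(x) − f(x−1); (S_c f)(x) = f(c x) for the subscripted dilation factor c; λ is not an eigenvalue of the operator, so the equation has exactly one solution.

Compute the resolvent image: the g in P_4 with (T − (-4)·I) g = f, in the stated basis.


the image equals g(x) = (5/12)x^4 - (19/2)x^3 + (709/12)x^2 - (137/2)x + 23/8

write g with unknown coordinates in the stated basis and equate coefficients in (T − (-4)·I) g = f
solving from the highest basis element down gives g = (5/12)x^4 - (19/2)x^3 + (709/12)x^2 - (137/2)x + 23/8
check: T g = 45x^3 - 234x^2 + 274x - 37/2
so T g − (-4)·g = (5/3)x^4 + 7x^3 + (7/3)x^2 - 7 = f ✓


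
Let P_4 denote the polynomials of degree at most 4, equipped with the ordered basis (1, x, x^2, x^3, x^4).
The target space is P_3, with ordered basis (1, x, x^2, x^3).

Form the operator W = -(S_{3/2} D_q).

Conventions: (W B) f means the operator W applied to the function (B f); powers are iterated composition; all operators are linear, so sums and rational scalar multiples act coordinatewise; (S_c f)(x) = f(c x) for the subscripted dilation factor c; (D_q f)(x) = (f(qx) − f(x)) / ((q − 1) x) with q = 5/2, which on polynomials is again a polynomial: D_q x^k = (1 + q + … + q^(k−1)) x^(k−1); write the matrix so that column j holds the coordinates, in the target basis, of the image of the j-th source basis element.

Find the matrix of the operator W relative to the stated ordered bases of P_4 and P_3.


image of 1: 0
image of x: -1
image of x^2: -(21/4)x
image of x^3: -(351/16)x^2
image of x^4: -(5481/64)x^3
each image's coordinates form column j of the matrix

the matrix is [[0, -1, 0, 0, 0]; [0, 0, -21/4, 0, 0]; [0, 0, 0, -351/16, 0]; [0, 0, 0, 0, -5481/64]] (rows listed top to bottom)


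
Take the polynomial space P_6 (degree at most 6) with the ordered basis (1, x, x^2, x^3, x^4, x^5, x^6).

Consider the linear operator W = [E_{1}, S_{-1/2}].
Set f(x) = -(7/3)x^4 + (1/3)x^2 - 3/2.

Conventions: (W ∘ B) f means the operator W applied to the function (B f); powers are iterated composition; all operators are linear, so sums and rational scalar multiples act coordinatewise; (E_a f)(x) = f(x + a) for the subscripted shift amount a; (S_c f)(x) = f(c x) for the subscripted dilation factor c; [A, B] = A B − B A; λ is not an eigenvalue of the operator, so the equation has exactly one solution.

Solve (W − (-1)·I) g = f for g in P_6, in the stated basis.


write g with unknown coordinates in the stated basis and equate coefficients in (W − (-1)·I) g = f
solving from the highest basis element down gives g = -(7/3)x^4 + (7/4)x^3 - (31/96)x^2 + (241/64)x + 59/16
check: W g = -(7/4)x^3 + (21/32)x^2 - (241/64)x - 83/16
so W g − (-1)·g = -(7/3)x^4 + (1/3)x^2 - 3/2 = f ✓

g(x) = -(7/3)x^4 + (7/4)x^3 - (31/96)x^2 + (241/64)x + 59/16


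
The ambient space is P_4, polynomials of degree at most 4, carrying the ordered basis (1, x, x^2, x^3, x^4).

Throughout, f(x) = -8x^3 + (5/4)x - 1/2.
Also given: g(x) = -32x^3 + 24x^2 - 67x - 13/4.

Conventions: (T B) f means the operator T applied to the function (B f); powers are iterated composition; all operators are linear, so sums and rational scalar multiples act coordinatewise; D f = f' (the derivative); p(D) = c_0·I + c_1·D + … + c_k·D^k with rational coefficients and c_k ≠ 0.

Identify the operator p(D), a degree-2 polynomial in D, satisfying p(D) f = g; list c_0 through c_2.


c_0 = 4, c_1 = -1, c_2 = 3/2

D^0 f = -8x^3 + (5/4)x - 1/2
D^1 f = -24x^2 + 5/4
D^2 f = -48x
matching coefficients of g against c_0 f + c_1 Df + … from the top degree down determines the c_i
solution: c_0 = 4, c_1 = -1, c_2 = 3/2


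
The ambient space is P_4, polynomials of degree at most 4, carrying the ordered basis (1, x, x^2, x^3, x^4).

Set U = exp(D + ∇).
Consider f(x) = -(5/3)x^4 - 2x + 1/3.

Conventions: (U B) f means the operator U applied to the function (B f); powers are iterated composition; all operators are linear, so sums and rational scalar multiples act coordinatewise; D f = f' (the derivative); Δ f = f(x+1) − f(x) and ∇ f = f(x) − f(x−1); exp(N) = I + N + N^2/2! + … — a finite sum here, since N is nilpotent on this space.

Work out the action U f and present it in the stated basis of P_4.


order-1 term: -(40/3)x^3 + 10x^2 - (20/3)x - 7/3
order-2 term: -40x^2 + 40x - 55/3
order-3 term: -(160/3)x + 40
order-4 term: -80/3
the series for exp(D + ∇) f terminates at order 4
exp(D + ∇) f = -(5/3)x^4 - (40/3)x^3 - 30x^2 - 22x - 7

g(x) = -(5/3)x^4 - (40/3)x^3 - 30x^2 - 22x - 7


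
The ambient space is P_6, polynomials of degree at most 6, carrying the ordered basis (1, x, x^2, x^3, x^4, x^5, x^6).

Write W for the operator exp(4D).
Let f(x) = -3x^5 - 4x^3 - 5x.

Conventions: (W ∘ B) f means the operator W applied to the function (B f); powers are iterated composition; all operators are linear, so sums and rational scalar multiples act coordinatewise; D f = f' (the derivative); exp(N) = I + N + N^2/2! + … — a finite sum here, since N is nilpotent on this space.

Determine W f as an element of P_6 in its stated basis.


order-1 term: -60x^4 - 48x^2 - 20
order-2 term: -480x^3 - 192x
order-3 term: -1920x^2 - 256
order-4 term: -3840x
order-5 term: -3072
the series for exp(4D) f terminates at order 5
exp(4D) f = -3x^5 - 60x^4 - 484x^3 - 1968x^2 - 4037x - 3348

g(x) = -3x^5 - 60x^4 - 484x^3 - 1968x^2 - 4037x - 3348


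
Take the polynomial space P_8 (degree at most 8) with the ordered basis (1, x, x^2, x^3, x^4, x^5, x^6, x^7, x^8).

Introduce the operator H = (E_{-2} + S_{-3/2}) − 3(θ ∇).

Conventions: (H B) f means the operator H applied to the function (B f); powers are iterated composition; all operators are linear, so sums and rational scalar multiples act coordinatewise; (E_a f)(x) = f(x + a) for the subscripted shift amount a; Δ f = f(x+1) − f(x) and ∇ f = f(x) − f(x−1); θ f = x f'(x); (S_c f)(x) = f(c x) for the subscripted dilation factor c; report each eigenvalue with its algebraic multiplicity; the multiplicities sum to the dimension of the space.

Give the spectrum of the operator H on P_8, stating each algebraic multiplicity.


image of 1: 2
image of x: -(1/2)x - 2
image of x^2: (13/4)x^2 - 10x + 4
image of x^3: -(19/8)x^3 - 24x^2 + 21x - 8
image of x^4: (97/16)x^4 - 44x^3 + 60x^2 - 44x + 16
image of x^5: -(211/32)x^5 - 70x^4 + 130x^3 - 140x^2 + 95x - 32
image of x^6: (793/64)x^6 - 102x^5 + 240x^4 - 340x^3 + 330x^2 - 210x + 64
image of x^7: -(2059/128)x^7 - 140x^6 + 399x^5 - 700x^4 + 875x^3 - 798x^2 + 469x - 128
image of x^8: (6817/256)x^8 - 184x^7 + 616x^6 - 1288x^5 + 1960x^4 - 2296x^3 + 1960x^2 - 1048x + 256
the matrix is upper triangular; its diagonal is (2, -1/2, 13/4, -19/8, 97/16, -211/32, 793/64, -2059/128, 6817/256)
for a triangular matrix the eigenvalues are the diagonal entries, with algebraic multiplicity their repetition count

λ = -2059/128 (multiplicity 1), λ = -211/32 (multiplicity 1), λ = -19/8 (multiplicity 1), λ = -1/2 (multiplicity 1), λ = 2 (multiplicity 1), λ = 13/4 (multiplicity 1), λ = 97/16 (multiplicity 1), λ = 793/64 (multiplicity 1), λ = 6817/256 (multiplicity 1)


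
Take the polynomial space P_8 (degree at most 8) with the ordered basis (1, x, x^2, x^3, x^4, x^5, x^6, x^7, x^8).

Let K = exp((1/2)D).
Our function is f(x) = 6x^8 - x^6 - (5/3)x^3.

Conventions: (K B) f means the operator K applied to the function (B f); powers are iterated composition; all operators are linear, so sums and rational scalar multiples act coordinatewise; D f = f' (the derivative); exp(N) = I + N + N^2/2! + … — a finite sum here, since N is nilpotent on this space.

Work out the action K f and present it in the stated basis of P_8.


order-1 term: 24x^7 - 3x^5 - (5/2)x^2
order-2 term: 42x^6 - (15/4)x^4 - (5/4)x
order-3 term: 42x^5 - (5/2)x^3 - 5/24
order-4 term: (105/4)x^4 - (15/16)x^2
order-5 term: (21/2)x^3 - (3/16)x
order-6 term: (21/8)x^2 - 1/64
order-7 term: (3/8)x
order-8 term: 3/128
the series for exp((1/2)D) f terminates at order 8
exp((1/2)D) f = 6x^8 + 24x^7 + 41x^6 + 39x^5 + (45/2)x^4 + (19/3)x^3 - (13/16)x^2 - (17/16)x - 77/384

the result is g(x) = 6x^8 + 24x^7 + 41x^6 + 39x^5 + (45/2)x^4 + (19/3)x^3 - (13/16)x^2 - (17/16)x - 77/384


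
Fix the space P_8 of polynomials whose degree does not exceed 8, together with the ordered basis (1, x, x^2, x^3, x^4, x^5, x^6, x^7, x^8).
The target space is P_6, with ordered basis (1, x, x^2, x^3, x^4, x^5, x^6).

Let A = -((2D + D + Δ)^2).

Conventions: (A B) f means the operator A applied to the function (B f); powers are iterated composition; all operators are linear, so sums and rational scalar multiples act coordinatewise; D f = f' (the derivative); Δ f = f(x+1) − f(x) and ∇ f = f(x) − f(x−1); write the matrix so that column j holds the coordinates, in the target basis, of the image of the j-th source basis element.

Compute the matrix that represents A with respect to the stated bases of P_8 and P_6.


the matrix is [[0, 0, -32, -24, -38, -60, -98, -168, -302]; [0, 0, 0, -96, -96, -190, -360, -686, -1344]; [0, 0, 0, 0, -192, -240, -570, -1260, -2744]; [0, 0, 0, 0, 0, -320, -480, -1330, -3360]; [0, 0, 0, 0, 0, 0, -480, -840, -2660]; [0, 0, 0, 0, 0, 0, 0, -672, -1344]; [0, 0, 0, 0, 0, 0, 0, 0, -896]] (rows listed top to bottom)

image of 1: 0
image of x: 0
image of x^2: -32
image of x^3: -96x - 24
image of x^4: -192x^2 - 96x - 38
image of x^5: -320x^3 - 240x^2 - 190x - 60
image of x^6: -480x^4 - 480x^3 - 570x^2 - 360x - 98
image of x^7: -672x^5 - 840x^4 - 1330x^3 - 1260x^2 - 686x - 168
image of x^8: -896x^6 - 1344x^5 - 2660x^4 - 3360x^3 - 2744x^2 - 1344x - 302
each image's coordinates form column j of the matrix


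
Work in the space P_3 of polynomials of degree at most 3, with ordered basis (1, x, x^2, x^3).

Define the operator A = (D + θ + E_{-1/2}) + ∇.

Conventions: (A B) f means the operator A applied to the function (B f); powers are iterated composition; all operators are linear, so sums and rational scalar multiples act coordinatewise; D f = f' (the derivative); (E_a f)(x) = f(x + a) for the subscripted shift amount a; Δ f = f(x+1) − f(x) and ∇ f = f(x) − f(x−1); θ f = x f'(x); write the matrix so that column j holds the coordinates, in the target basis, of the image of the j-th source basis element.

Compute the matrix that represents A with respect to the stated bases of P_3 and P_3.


the matrix is [[1, 3/2, -3/4, 7/8]; [0, 2, 3, -9/4]; [0, 0, 3, 9/2]; [0, 0, 0, 4]] (rows listed top to bottom)

image of 1: 1
image of x: 2x + 3/2
image of x^2: 3x^2 + 3x - 3/4
image of x^3: 4x^3 + (9/2)x^2 - (9/4)x + 7/8
each image's coordinates form column j of the matrix


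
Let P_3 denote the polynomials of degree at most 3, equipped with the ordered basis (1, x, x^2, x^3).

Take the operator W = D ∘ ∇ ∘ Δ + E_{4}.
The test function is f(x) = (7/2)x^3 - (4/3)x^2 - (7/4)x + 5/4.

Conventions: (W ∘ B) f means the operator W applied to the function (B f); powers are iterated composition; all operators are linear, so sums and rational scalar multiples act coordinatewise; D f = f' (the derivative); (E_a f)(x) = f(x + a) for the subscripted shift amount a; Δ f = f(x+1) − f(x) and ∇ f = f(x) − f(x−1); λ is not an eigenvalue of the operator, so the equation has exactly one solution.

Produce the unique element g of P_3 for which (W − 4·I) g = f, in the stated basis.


the result is g(x) = -(7/6)x^3 - (38/9)x^2 - (3169/108)x - 28927/324

write g with unknown coordinates in the stated basis and equate coefficients in (W − 4·I) g = f
solving from the highest basis element down gives g = -(7/6)x^3 - (38/9)x^2 - (3169/108)x - 28927/324
check: W g = -(7/6)x^3 - (164/9)x^2 - (12865/108)x - 115303/324
so W g − 4·g = (7/2)x^3 - (4/3)x^2 - (7/4)x + 5/4 = f ✓


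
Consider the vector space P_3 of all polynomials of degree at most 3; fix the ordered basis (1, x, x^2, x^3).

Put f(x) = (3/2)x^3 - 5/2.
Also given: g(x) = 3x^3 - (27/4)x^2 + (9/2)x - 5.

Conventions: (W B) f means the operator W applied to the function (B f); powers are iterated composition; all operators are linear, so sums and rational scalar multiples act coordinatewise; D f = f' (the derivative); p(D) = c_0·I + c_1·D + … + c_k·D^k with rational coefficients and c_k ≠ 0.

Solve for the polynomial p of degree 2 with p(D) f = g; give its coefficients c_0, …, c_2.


D^0 f = (3/2)x^3 - 5/2
D^1 f = (9/2)x^2
D^2 f = 9x
matching coefficients of g against c_0 f + c_1 Df + … from the top degree down determines the c_i
solution: c_0 = 2, c_1 = -3/2, c_2 = 1/2

p(D) = 2·I − (3/2)·D + (1/2)·D^2, i.e. c_0 = 2, c_1 = -3/2, c_2 = 1/2


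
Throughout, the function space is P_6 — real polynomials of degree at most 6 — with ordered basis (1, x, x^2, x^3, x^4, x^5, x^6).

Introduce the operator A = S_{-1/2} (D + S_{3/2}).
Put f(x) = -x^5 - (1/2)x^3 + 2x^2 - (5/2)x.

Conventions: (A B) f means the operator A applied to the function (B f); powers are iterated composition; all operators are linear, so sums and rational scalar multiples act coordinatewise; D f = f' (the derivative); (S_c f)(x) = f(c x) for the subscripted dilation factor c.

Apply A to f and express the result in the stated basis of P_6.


the result is g(x) = (243/1024)x^5 - (5/16)x^4 + (27/128)x^3 + (3/4)x^2 - (1/8)x - 5/2

D f = -5x^4 - (3/2)x^2 + 4x - 5/2
S_{3/2} f = -(243/32)x^5 - (27/16)x^3 + (9/2)x^2 - (15/4)x
(D + S_{3/2}) f = -(243/32)x^5 - 5x^4 - (27/16)x^3 + 3x^2 + (1/4)x - 5/2
S_{-1/2} (D + S_{3/2}) f = (243/1024)x^5 - (5/16)x^4 + (27/128)x^3 + (3/4)x^2 - (1/8)x - 5/2


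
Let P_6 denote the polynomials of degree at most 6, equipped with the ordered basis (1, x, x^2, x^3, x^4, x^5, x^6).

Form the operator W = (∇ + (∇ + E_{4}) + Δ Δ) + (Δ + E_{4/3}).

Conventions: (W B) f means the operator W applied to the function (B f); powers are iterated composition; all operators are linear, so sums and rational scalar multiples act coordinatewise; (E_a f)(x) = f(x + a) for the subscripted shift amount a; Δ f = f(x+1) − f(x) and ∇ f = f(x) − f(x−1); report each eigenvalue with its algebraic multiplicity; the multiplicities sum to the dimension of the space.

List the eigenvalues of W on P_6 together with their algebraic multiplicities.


image of 1: 2
image of x: 2x + 25/3
image of x^2: 2x^2 + (50/3)x + 169/9
image of x^3: 2x^3 + 25x^2 + (169/3)x + 2035/27
image of x^4: 2x^4 + (100/3)x^3 + (338/3)x^2 + (8140/27)x + 22045/81
image of x^5: 2x^5 + (125/3)x^4 + (1690/9)x^3 + (20350/27)x^2 + (110225/81)x + 257875/243
image of x^6: 2x^6 + 50x^5 + (845/3)x^4 + (40700/27)x^3 + (110225/27)x^2 + (515750/81)x + 3034549/729
the matrix is upper triangular; its diagonal is (2, 2, 2, 2, 2, 2, 2)
for a triangular matrix the eigenvalues are the diagonal entries, with algebraic multiplicity their repetition count

λ = 2 (multiplicity 7)


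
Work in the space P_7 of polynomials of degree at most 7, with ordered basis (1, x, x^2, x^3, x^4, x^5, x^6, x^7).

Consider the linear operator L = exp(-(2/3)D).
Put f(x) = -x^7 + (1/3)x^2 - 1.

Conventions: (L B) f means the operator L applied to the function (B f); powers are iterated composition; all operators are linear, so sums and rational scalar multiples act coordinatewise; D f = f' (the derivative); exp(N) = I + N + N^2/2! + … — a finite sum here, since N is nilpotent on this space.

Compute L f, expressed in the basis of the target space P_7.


the result is g(x) = -x^7 + (14/3)x^6 - (28/3)x^5 + (280/27)x^4 - (560/81)x^3 + (251/81)x^2 - (772/729)x - 1735/2187

order-1 term: (14/3)x^6 - (4/9)x
order-2 term: -(28/3)x^5 + 4/27
order-3 term: (280/27)x^4
order-4 term: -(560/81)x^3
order-5 term: (224/81)x^2
order-6 term: -(448/729)x
order-7 term: 128/2187
the series for exp(-(2/3)D) f terminates at order 7
exp(-(2/3)D) f = -x^7 + (14/3)x^6 - (28/3)x^5 + (280/27)x^4 - (560/81)x^3 + (251/81)x^2 - (772/729)x - 1735/2187


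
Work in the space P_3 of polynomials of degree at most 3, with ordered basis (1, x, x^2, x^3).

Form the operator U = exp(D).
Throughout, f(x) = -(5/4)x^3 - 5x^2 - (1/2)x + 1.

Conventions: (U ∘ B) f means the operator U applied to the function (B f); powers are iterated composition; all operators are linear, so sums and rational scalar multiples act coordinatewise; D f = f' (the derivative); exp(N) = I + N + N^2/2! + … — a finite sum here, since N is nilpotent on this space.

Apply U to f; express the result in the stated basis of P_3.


the result is g(x) = -(5/4)x^3 - (35/4)x^2 - (57/4)x - 23/4

order-1 term: -(15/4)x^2 - 10x - 1/2
order-2 term: -(15/4)x - 5
order-3 term: -5/4
the series for exp(D) f terminates at order 3
exp(D) f = -(5/4)x^3 - (35/4)x^2 - (57/4)x - 23/4


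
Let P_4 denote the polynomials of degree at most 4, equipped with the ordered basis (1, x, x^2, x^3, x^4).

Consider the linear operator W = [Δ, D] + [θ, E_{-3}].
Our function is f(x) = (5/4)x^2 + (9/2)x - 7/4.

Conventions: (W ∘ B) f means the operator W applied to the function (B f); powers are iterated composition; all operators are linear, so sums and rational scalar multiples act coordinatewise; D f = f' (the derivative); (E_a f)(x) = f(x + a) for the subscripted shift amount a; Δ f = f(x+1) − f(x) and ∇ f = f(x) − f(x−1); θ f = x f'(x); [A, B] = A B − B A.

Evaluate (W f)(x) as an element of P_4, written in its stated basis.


the result is g(x) = (15/2)x - 9

D f = (5/2)x + 9/2
Δ D f = 5/2
Δ f = (5/2)x + 23/4
D Δ f = 5/2
[Δ, D] f = 0
E_{-3} f = (5/4)x^2 - 3x - 4
θ E_{-3} f = (5/2)x^2 - 3x
θ f = (5/2)x^2 + (9/2)x
E_{-3} θ f = (5/2)x^2 - (21/2)x + 9
[θ, E_{-3}] f = (15/2)x - 9
([Δ, D] + [θ, E_{-3}]) f = (15/2)x - 9


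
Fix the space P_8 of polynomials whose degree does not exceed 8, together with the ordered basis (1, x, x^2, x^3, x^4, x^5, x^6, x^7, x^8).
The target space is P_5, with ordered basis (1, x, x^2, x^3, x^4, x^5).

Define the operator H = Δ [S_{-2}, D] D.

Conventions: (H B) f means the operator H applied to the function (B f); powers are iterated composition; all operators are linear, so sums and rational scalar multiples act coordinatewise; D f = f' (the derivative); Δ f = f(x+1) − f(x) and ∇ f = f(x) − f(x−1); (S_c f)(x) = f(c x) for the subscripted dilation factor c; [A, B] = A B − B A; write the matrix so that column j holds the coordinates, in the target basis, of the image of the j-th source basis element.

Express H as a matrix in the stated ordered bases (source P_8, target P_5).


image of 1: 0
image of x: 0
image of x^2: 0
image of x^3: -36
image of x^4: 288x + 144
image of x^5: -1440x^2 - 1440x - 480
image of x^6: 5760x^3 + 8640x^2 + 5760x + 1440
image of x^7: -20160x^4 - 40320x^3 - 40320x^2 - 20160x - 4032
image of x^8: 64512x^5 + 161280x^4 + 215040x^3 + 161280x^2 + 64512x + 10752
each image's coordinates form column j of the matrix

the matrix is [[0, 0, 0, -36, 144, -480, 1440, -4032, 10752]; [0, 0, 0, 0, 288, -1440, 5760, -20160, 64512]; [0, 0, 0, 0, 0, -1440, 8640, -40320, 161280]; [0, 0, 0, 0, 0, 0, 5760, -40320, 215040]; [0, 0, 0, 0, 0, 0, 0, -20160, 161280]; [0, 0, 0, 0, 0, 0, 0, 0, 64512]] (rows listed top to bottom)


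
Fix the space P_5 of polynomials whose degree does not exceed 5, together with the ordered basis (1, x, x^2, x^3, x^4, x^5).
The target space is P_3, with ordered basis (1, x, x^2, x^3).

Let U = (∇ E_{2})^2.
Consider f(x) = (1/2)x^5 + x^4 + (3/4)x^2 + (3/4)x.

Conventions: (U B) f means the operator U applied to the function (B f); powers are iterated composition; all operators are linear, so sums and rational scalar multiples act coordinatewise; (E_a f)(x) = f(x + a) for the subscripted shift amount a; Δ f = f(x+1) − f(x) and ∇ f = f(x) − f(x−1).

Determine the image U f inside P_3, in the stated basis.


the image equals g(x) = 10x^3 + 102x^2 + 347x + 793/2

E_{2} f = (1/2)x^5 + 6x^4 + 28x^3 + (259/4)x^2 + (303/4)x + 73/2
∇ E_{2} f = (5/2)x^4 + 19x^3 + 53x^2 + 67x + 67/2
E_{2} (∇ E_{2}) f = (5/2)x^4 + 39x^3 + 227x^2 + 587x + 1143/2
∇ E_{2} (∇ E_{2}) f = 10x^3 + 102x^2 + 347x + 793/2


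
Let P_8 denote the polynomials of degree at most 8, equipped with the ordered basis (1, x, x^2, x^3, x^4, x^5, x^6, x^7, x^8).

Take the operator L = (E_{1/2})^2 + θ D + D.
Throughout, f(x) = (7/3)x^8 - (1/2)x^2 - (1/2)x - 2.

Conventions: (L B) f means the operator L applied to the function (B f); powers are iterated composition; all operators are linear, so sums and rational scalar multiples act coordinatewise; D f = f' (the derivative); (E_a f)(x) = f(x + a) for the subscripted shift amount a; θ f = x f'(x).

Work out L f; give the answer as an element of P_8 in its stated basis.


g(x) = (7/3)x^8 + 168x^7 + (196/3)x^6 + (392/3)x^5 + (490/3)x^4 + (392/3)x^3 + (389/6)x^2 + (91/6)x - 7/6

E_{1/2} f = (7/3)x^8 + (28/3)x^7 + (49/3)x^6 + (49/3)x^5 + (245/24)x^4 + (49/12)x^3 + (25/48)x^2 - (41/48)x - 1817/768
E_{1/2} E_{1/2} f = (7/3)x^8 + (56/3)x^7 + (196/3)x^6 + (392/3)x^5 + (490/3)x^4 + (392/3)x^3 + (389/6)x^2 + (103/6)x - 2/3
D f = (56/3)x^7 - x - 1/2
θ D f = (392/3)x^7 - x
D f = (56/3)x^7 - x - 1/2
((E_{1/2})^2 + θ D + D) f = (7/3)x^8 + 168x^7 + (196/3)x^6 + (392/3)x^5 + (490/3)x^4 + (392/3)x^3 + (389/6)x^2 + (91/6)x - 7/6


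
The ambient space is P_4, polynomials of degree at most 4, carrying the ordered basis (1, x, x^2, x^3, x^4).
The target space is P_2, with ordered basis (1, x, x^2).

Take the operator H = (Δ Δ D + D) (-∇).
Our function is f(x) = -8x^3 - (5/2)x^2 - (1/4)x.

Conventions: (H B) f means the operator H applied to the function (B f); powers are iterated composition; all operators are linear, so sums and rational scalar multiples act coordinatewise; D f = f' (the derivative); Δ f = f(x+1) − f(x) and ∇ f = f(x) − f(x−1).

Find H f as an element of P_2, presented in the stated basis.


∇ f = -24x^2 + 19x - 23/4
(-∇) f = 24x^2 - 19x + 23/4
D (-∇) f = 48x - 19
Δ D (-∇) f = 48
Δ Δ D (-∇) f = 0
D (-∇) f = 48x - 19
(Δ Δ D + D) (-∇) f = 48x - 19

g(x) = 48x - 19


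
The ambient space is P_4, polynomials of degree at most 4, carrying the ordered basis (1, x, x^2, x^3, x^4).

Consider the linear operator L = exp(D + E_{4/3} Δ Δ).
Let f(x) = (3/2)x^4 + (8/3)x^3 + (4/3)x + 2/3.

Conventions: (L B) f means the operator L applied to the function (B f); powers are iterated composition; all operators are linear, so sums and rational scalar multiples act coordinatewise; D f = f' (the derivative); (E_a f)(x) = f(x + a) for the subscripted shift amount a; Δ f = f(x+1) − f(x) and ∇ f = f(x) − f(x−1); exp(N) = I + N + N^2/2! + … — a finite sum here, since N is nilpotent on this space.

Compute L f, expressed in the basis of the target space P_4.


the result is g(x) = (3/2)x^4 + (26/3)x^3 + 35x^2 + (454/3)x + 561/2

order-1 term: 6x^3 + 26x^2 + 100x + 419/3
order-2 term: 9x^2 + 44x + 118
order-3 term: 6x + 62/3
order-4 term: 3/2
the series for exp(D + E_{4/3} Δ Δ) f terminates at order 4
exp(D + E_{4/3} Δ Δ) f = (3/2)x^4 + (26/3)x^3 + 35x^2 + (454/3)x + 561/2


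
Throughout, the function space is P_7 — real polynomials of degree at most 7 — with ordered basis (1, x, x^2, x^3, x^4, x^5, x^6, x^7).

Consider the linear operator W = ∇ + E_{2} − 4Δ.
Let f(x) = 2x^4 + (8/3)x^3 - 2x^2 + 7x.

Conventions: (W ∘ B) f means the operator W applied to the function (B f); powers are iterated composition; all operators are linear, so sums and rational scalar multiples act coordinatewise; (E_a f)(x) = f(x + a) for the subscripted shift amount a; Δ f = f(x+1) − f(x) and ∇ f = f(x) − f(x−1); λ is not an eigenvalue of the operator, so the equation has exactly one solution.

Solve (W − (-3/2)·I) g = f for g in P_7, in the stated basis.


write g with unknown coordinates in the stated basis and equate coefficients in (W − (-3/2)·I) g = f
solving from the highest basis element down gives g = (4/5)x^4 + (176/75)x^3 + (492/125)x^2 + (1478/625)x - 53372/9375
check: W g = (4/5)x^4 - (64/75)x^3 - (988/125)x^2 + (2158/625)x + 26686/3125
so W g − (-3/2)·g = 2x^4 + (8/3)x^3 - 2x^2 + 7x = f ✓

the image equals g(x) = (4/5)x^4 + (176/75)x^3 + (492/125)x^2 + (1478/625)x - 53372/9375


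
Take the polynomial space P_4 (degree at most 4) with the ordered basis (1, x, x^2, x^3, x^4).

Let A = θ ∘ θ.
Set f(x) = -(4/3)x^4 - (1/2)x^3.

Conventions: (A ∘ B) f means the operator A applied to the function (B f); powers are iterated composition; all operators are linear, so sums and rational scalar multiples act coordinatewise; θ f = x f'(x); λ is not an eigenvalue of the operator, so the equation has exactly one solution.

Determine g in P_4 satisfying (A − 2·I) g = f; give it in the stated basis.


the result is g(x) = -(2/21)x^4 - (1/14)x^3

write g with unknown coordinates in the stated basis and equate coefficients in (A − 2·I) g = f
solving from the highest basis element down gives g = -(2/21)x^4 - (1/14)x^3
check: A g = -(32/21)x^4 - (9/14)x^3
so A g − 2·g = -(4/3)x^4 - (1/2)x^3 = f ✓


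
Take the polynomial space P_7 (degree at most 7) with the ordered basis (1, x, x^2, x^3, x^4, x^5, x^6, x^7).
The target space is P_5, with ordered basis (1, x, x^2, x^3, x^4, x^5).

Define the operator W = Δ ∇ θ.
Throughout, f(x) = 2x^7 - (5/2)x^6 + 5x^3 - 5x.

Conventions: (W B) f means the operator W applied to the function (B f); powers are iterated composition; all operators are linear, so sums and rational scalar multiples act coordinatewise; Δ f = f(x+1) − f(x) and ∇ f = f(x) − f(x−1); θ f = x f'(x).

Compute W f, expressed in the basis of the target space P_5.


θ f = 14x^7 - 15x^6 + 15x^3 - 5x
∇ θ f = 98x^6 - 384x^5 + 715x^4 - 790x^3 + 564x^2 - 233x + 39
Δ ∇ θ f = 588x^5 - 450x^4 + 980x^3 - 450x^2 + 286x - 30

g(x) = 588x^5 - 450x^4 + 980x^3 - 450x^2 + 286x - 30


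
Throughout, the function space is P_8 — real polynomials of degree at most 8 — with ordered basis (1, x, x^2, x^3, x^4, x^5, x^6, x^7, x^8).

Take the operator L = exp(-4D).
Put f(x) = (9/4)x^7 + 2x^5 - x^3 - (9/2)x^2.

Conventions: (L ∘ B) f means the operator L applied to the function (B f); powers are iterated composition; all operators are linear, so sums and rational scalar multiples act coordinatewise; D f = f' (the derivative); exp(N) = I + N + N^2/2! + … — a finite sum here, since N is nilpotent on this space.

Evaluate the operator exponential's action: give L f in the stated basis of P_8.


the result is g(x) = (9/4)x^7 - 63x^6 + 758x^5 - 5080x^4 + 20479x^3 - (99313/2)x^2 + 67060x - 38920

order-1 term: -63x^6 - 40x^4 + 12x^2 + 36x
order-2 term: 756x^5 + 320x^3 - 48x - 72
order-3 term: -5040x^4 - 1280x^2 + 64
order-4 term: 20160x^3 + 2560x
order-5 term: -48384x^2 - 2048
order-6 term: 64512x
order-7 term: -36864
the series for exp(-4D) f terminates at order 7
exp(-4D) f = (9/4)x^7 - 63x^6 + 758x^5 - 5080x^4 + 20479x^3 - (99313/2)x^2 + 67060x - 38920


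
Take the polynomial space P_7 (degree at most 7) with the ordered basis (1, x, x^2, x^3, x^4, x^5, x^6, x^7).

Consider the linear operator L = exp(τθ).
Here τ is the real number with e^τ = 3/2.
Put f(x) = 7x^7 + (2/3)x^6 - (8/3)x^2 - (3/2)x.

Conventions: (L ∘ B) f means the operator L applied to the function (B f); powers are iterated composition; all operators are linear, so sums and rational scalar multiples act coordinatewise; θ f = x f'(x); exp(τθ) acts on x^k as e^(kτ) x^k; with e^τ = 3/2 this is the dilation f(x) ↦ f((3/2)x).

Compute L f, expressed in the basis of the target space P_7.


the image equals g(x) = (15309/128)x^7 + (243/32)x^6 - 6x^2 - (9/4)x

exp(τθ) x^k = e^(kτ) x^k; with e^τ = 3/2 this sends x^k to (3/2)^k x^k
x ↦ 3/2 x
x^2 ↦ 9/4 x^2
x^6 ↦ 729/64 x^6
x^7 ↦ 2187/128 x^7
applying this coordinatewise to f: exp(τθ) f = (15309/128)x^7 + (243/32)x^6 - 6x^2 - (9/4)x


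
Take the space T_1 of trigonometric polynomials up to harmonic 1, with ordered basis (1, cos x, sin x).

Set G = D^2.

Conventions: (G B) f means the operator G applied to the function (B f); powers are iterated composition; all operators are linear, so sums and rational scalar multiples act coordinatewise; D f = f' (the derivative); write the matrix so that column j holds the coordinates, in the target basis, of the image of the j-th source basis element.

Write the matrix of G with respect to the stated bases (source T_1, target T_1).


the matrix is [[0, 0, 0]; [0, -1, 0]; [0, 0, -1]] (rows listed top to bottom)

image of 1: 0
image of cos x: -cos x
image of sin x: -sin x
each image's coordinates form column j of the matrix


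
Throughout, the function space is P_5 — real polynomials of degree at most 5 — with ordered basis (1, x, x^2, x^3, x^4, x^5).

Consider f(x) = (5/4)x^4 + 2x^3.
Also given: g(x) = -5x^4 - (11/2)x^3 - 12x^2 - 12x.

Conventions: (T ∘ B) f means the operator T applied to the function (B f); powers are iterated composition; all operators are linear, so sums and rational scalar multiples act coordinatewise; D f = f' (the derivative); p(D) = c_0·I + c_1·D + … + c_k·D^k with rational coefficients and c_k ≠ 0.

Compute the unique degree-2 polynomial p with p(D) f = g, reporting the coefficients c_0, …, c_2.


p(D) = -4·I + (1/2)·D − D^2, i.e. c_0 = -4, c_1 = 1/2, c_2 = -1

D^0 f = (5/4)x^4 + 2x^3
D^1 f = 5x^3 + 6x^2
D^2 f = 15x^2 + 12x
matching coefficients of g against c_0 f + c_1 Df + … from the top degree down determines the c_i
solution: c_0 = -4, c_1 = 1/2, c_2 = -1


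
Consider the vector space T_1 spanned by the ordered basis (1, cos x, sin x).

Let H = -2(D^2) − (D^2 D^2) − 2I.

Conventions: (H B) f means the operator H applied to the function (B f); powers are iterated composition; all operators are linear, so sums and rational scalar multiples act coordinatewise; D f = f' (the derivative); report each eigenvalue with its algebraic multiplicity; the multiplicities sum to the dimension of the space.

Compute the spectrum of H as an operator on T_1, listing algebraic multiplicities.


λ = -2 (multiplicity 1), λ = -1 (multiplicity 2)

image of 1: -2
image of cos x: -cos x
image of sin x: -sin x
the matrix is diagonal; its diagonal is (-2, -1, -1)
for a triangular matrix the eigenvalues are the diagonal entries, with algebraic multiplicity their repetition count


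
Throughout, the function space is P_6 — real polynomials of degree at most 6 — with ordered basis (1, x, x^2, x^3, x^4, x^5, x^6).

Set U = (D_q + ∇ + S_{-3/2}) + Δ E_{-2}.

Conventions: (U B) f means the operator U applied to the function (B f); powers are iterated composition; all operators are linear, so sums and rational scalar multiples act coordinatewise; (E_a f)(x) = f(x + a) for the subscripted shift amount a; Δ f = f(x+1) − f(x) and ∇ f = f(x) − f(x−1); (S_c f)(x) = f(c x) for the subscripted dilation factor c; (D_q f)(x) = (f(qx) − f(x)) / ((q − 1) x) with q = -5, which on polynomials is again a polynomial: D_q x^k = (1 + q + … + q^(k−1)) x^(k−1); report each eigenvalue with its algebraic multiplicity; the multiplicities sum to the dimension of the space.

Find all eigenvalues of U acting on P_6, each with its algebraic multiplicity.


image of 1: 1
image of x: -(3/2)x + 3
image of x^2: (9/4)x^2 - 4
image of x^3: -(27/8)x^3 + 27x^2 - 12x + 8
image of x^4: (81/16)x^4 - 96x^3 - 24x^2 + 32x - 16
image of x^5: -(243/32)x^5 + 531x^4 - 40x^3 + 80x^2 - 80x + 32
image of x^6: (729/64)x^6 - 2592x^5 - 60x^4 + 160x^3 - 240x^2 + 192x - 64
the matrix is upper triangular; its diagonal is (1, -3/2, 9/4, -27/8, 81/16, -243/32, 729/64)
for a triangular matrix the eigenvalues are the diagonal entries, with algebraic multiplicity their repetition count

λ = -243/32 (multiplicity 1), λ = -27/8 (multiplicity 1), λ = -3/2 (multiplicity 1), λ = 1 (multiplicity 1), λ = 9/4 (multiplicity 1), λ = 81/16 (multiplicity 1), λ = 729/64 (multiplicity 1)


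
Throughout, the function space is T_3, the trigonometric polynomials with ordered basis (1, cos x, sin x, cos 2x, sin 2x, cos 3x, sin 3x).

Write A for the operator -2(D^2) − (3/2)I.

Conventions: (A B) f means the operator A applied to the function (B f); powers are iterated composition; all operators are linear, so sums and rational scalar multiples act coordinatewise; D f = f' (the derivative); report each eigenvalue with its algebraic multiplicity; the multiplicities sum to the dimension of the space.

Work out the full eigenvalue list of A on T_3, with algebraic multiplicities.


image of 1: -3/2
image of cos x: (1/2)cos x
image of sin x: (1/2)sin x
image of cos 2x: (13/2)cos 2x
image of sin 2x: (13/2)sin 2x
image of cos 3x: (33/2)cos 3x
image of sin 3x: (33/2)sin 3x
the matrix is diagonal; its diagonal is (-3/2, 1/2, 1/2, 13/2, 13/2, 33/2, 33/2)
for a triangular matrix the eigenvalues are the diagonal entries, with algebraic multiplicity their repetition count

λ = -3/2 (multiplicity 1), λ = 1/2 (multiplicity 2), λ = 13/2 (multiplicity 2), λ = 33/2 (multiplicity 2)


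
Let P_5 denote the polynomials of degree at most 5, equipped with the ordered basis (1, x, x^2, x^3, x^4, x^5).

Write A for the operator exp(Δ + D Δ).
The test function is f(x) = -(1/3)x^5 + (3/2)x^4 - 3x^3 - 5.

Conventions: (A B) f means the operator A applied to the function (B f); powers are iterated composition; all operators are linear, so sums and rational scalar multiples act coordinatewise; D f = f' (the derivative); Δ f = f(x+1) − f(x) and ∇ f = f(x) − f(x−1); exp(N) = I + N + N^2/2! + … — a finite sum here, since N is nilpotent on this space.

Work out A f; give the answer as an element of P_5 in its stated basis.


g(x) = -(1/3)x^5 - (1/6)x^4 - (31/3)x^3 - (59/3)x^2 - (191/3)x - 131/2

order-1 term: -(5/3)x^4 - 4x^3 + (14/3)x^2 - (34/3)x - 13/2
order-2 term: -(10/3)x^3 - 21x^2 - (80/3)x - 65/6
order-3 term: -(10/3)x^2 - 24x - 103/3
order-4 term: -(5/3)x - 17/2
order-5 term: -1/3
the series for exp(Δ + D Δ) f terminates at order 5
exp(Δ + D Δ) f = -(1/3)x^5 - (1/6)x^4 - (31/3)x^3 - (59/3)x^2 - (191/3)x - 131/2


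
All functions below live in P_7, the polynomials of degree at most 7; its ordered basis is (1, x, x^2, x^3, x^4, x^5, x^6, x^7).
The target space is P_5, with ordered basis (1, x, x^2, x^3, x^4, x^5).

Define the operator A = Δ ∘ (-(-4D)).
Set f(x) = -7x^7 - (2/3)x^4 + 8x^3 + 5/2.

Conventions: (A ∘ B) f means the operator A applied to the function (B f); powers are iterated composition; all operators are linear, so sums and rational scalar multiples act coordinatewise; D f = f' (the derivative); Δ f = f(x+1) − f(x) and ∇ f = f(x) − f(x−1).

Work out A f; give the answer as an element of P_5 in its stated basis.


the result is g(x) = -1176x^5 - 2940x^4 - 3920x^3 - 2972x^2 - 1016x - 332/3

D f = -49x^6 - (8/3)x^3 + 24x^2
(-4D) f = 196x^6 + (32/3)x^3 - 96x^2
(-(-4D)) f = -196x^6 - (32/3)x^3 + 96x^2
Δ (-(-4D)) f = -1176x^5 - 2940x^4 - 3920x^3 - 2972x^2 - 1016x - 332/3


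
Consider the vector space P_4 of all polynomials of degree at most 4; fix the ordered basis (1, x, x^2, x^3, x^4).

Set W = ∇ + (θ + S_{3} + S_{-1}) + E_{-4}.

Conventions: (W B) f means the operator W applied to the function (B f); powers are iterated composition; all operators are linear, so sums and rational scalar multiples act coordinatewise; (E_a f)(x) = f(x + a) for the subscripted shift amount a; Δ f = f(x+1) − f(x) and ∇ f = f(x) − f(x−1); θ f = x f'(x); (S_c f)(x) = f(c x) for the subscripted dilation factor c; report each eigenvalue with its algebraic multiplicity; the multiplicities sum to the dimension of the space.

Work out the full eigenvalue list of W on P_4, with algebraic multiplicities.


image of 1: 3
image of x: 4x - 3
image of x^2: 13x^2 - 6x + 15
image of x^3: 30x^3 - 9x^2 + 45x - 63
image of x^4: 87x^4 - 12x^3 + 90x^2 - 252x + 255
the matrix is upper triangular; its diagonal is (3, 4, 13, 30, 87)
for a triangular matrix the eigenvalues are the diagonal entries, with algebraic multiplicity their repetition count

λ = 3 (multiplicity 1), λ = 4 (multiplicity 1), λ = 13 (multiplicity 1), λ = 30 (multiplicity 1), λ = 87 (multiplicity 1)


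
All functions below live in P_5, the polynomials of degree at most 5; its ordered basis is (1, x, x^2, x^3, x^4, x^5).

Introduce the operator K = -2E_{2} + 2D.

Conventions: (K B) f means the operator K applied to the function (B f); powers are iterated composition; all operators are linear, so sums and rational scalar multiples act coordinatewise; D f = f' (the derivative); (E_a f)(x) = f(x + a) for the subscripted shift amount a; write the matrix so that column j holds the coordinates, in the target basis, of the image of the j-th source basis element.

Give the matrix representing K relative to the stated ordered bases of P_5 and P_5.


image of 1: -2
image of x: -2x - 2
image of x^2: -2x^2 - 4x - 8
image of x^3: -2x^3 - 6x^2 - 24x - 16
image of x^4: -2x^4 - 8x^3 - 48x^2 - 64x - 32
image of x^5: -2x^5 - 10x^4 - 80x^3 - 160x^2 - 160x - 64
each image's coordinates form column j of the matrix

the matrix is [[-2, -2, -8, -16, -32, -64]; [0, -2, -4, -24, -64, -160]; [0, 0, -2, -6, -48, -160]; [0, 0, 0, -2, -8, -80]; [0, 0, 0, 0, -2, -10]; [0, 0, 0, 0, 0, -2]] (rows listed top to bottom)


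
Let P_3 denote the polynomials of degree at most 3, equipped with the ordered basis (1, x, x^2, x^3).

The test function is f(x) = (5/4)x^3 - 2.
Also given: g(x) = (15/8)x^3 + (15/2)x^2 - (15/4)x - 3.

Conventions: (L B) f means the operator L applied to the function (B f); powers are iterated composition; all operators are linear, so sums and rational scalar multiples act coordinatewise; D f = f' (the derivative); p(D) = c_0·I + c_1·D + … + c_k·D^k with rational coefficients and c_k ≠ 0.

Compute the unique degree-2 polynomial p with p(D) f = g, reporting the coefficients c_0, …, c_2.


D^0 f = (5/4)x^3 - 2
D^1 f = (15/4)x^2
D^2 f = (15/2)x
matching coefficients of g against c_0 f + c_1 Df + … from the top degree down determines the c_i
solution: c_0 = 3/2, c_1 = 2, c_2 = -1/2

c_0 = 3/2, c_1 = 2, c_2 = -1/2
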